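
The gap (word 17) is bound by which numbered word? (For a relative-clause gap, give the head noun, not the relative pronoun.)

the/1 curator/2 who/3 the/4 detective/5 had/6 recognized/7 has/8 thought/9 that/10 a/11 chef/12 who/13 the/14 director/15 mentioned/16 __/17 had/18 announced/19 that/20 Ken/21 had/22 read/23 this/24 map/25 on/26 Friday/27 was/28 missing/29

12

The gap at 17 is the subject of "announced", inside a relative clause.
The relative pronoun is "who" (word 13); it is bound by the head noun immediately before it.
Its filler is the head noun "chef", at word 12.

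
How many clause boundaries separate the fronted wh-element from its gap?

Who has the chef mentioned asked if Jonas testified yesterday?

"who" is extracted from the subject of "asked".
Boundaries crossed, outermost first: [Ø] — 1 in total.

1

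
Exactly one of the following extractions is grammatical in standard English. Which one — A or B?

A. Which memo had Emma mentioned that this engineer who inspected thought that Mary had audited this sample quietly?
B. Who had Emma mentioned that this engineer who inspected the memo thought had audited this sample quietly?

In A, the wh-phrase is extracted from inside a complex-NP island (relative clause) (introduced by "who"), which blocks movement.
In B, the extraction path crosses only that-complement boundaries, which are transparent.
So B is grammatical.

B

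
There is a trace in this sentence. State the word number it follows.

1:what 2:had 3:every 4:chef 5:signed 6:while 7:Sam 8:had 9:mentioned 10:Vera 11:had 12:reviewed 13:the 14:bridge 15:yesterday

5

The displaced element is "what" (word 1).
It functions as the direct object of "signed", so the gap sits immediately after word 5 ("signed").
Base order: Every chef had signed what while Sam had mentioned Vera had reviewed the bridge yesterday.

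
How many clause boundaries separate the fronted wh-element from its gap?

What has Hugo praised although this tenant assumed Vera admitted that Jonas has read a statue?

"what" originates inside the matrix clause — no clause boundary is crossed.

0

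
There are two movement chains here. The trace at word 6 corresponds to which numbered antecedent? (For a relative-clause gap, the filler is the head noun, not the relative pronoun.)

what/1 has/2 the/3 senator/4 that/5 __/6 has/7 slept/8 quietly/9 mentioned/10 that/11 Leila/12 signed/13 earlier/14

The marked gap is inside the relative clause, the subject of "slept".
Its filler is the head noun "senator" (via "that"), at word 4.
(The other dependency links word 1 to a gap after word 13.)

4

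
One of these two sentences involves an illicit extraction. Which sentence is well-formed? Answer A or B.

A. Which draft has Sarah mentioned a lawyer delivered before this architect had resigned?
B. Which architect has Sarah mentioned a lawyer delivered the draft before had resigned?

A

In B, the wh-phrase is extracted from inside an adjunct island (introduced by "before"), which blocks movement.
In A, the extraction path crosses only that-complement boundaries, which are transparent.
So A is grammatical.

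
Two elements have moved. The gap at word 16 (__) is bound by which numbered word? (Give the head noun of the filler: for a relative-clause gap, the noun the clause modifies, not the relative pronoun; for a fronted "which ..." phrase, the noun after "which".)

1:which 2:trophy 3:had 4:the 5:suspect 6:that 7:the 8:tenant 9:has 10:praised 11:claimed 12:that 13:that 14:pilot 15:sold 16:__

The marked gap is the direct object of "sold".
Its filler is the fronted wh-phrase "which trophy", at word 2.
(The other dependency links word 5 to a gap after word 10.)

2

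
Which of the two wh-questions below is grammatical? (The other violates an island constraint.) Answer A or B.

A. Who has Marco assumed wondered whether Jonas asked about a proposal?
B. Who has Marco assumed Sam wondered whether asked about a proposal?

In B, the wh-phrase is extracted from inside a wh-island (introduced by "whether"), which blocks movement.
In A, the extraction path crosses only that-complement boundaries, which are transparent.
So A is grammatical.

A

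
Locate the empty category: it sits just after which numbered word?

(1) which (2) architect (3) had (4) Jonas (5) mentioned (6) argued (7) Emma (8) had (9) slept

The displaced element is "which architect" (word 2).
It is linked across 1 clause boundary (Ø).
It functions as the subject of "argued", so the gap sits immediately after word 5 ("mentioned").
Base order: Jonas had mentioned that which architect argued Emma had slept.

5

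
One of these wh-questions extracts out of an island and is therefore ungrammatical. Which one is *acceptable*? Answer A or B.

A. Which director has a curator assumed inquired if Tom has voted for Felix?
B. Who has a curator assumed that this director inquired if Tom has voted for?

A

In B, the wh-phrase is extracted from inside a wh-island (introduced by "if"), which blocks movement.
In A, the extraction path crosses only that-complement boundaries, which are transparent.
So A is grammatical.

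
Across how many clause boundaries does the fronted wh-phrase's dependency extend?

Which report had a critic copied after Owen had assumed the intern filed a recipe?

"which report" originates inside the matrix clause — no clause boundary is crossed.

0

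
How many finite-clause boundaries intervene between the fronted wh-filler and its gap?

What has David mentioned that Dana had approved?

1

"what" is extracted from the object of "approved".
Boundaries crossed, outermost first: [that] — 1 in total.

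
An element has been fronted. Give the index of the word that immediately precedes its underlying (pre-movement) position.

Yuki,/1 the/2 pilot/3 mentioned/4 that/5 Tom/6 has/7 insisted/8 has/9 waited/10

The displaced element is "Yuki" (word 1).
It is linked across 2 clause boundaries (that → Ø).
It functions as the subject of "waited", so the gap sits immediately after word 8 ("insisted").
Base order: The pilot mentioned that Tom has insisted Yuki has waited.

8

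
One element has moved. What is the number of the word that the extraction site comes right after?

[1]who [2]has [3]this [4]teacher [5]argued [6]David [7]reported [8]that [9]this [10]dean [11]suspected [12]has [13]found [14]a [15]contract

11

The displaced element is "who" (word 1).
It is linked across 3 clause boundaries (Ø → that → Ø).
It functions as the subject of "found", so the gap sits immediately after word 11 ("suspected").
Base order: This teacher has argued David reported that this dean suspected that who has found a contract.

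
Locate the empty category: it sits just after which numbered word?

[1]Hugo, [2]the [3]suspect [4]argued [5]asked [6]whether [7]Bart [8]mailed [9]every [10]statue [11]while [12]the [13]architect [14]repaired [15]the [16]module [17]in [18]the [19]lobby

4

The displaced element is "Hugo" (word 1).
It is linked across 1 clause boundary (Ø).
It functions as the subject of "asked", so the gap sits immediately after word 4 ("argued").
Base order: The suspect argued that Hugo asked whether Bart mailed every statue while the architect repaired the module in the lobby.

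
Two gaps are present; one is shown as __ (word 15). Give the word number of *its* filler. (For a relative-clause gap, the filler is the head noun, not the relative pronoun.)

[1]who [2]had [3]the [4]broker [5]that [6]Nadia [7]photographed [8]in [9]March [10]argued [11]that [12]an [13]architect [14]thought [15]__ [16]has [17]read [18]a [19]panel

1

The marked gap is the subject of "read".
Its filler is the fronted wh-phrase "who", at word 1.
(The other dependency links word 4 to a gap after word 7.)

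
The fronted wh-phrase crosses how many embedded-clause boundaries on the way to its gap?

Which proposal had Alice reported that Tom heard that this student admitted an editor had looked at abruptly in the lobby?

"which proposal" is extracted from the PP object of "looked".
Boundaries crossed, outermost first: [that], [that], [Ø] — 3 in total.

3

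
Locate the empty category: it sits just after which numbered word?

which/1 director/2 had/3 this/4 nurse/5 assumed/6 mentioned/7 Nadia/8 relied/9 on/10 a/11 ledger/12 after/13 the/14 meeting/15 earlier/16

The displaced element is "which director" (word 2).
It is linked across 1 clause boundary (Ø).
It functions as the subject of "mentioned", so the gap sits immediately after word 6 ("assumed").
Base order: This nurse had assumed which director mentioned Nadia relied on a ledger after the meeting earlier.

6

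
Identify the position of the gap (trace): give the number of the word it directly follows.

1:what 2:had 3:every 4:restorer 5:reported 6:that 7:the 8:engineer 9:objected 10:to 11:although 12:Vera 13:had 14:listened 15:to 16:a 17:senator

10

The displaced element is "what" (word 1).
It is linked across 1 clause boundary (that).
It functions as the object of the preposition "to" of "objected", so the gap sits immediately after word 10 ("to").
Base order: Every restorer had reported that the engineer objected to what although Vera had listened to a senator.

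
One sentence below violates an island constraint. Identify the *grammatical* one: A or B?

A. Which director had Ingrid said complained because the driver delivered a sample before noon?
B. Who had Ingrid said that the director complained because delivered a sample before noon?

In B, the wh-phrase is extracted from inside an adjunct island (introduced by "because"), which blocks movement.
In A, the extraction path crosses only that-complement boundaries, which are transparent.
So A is grammatical.

A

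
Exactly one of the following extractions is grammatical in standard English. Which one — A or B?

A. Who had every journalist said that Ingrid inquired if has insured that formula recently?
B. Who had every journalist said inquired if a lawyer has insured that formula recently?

In A, the wh-phrase is extracted from inside a wh-island (introduced by "if"), which blocks movement.
In B, the extraction path crosses only that-complement boundaries, which are transparent.
So B is grammatical.

B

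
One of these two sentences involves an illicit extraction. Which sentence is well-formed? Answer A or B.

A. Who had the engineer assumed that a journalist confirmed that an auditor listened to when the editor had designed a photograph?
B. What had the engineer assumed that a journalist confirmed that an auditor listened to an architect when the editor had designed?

In B, the wh-phrase is extracted from inside an adjunct island (introduced by "when"), which blocks movement.
In A, the extraction path crosses only that-complement boundaries, which are transparent.
So A is grammatical.

A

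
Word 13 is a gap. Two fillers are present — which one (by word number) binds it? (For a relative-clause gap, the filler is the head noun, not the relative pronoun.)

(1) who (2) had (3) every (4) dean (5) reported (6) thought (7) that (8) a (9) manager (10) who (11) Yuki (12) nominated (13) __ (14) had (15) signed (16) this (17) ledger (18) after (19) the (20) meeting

The marked gap is inside the relative clause, the direct object of "nominated".
Its filler is the head noun "manager" (via "who"), at word 9.
(The other dependency links word 1 to a gap after word 5.)

9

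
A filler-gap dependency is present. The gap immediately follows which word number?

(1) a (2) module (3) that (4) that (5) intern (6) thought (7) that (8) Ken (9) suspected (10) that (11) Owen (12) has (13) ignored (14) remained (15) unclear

13

The displaced element is "a module" (word 2).
It is linked across 2 clause boundaries (that → that).
It functions as the direct object of "ignored", so the gap sits immediately after word 13 ("ignored").
Base order: That intern thought that Ken suspected that Owen has ignored a module.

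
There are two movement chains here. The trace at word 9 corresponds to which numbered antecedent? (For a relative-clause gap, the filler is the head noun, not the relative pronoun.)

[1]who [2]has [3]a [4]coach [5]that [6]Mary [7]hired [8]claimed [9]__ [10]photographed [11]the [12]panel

The marked gap is the subject of "photographed".
Its filler is the fronted wh-phrase "who", at word 1.
(The other dependency links word 4 to a gap after word 7.)

1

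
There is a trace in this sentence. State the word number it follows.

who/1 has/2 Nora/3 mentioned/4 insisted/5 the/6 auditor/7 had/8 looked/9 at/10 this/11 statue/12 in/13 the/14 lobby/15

4

The displaced element is "who" (word 1).
It is linked across 1 clause boundary (Ø).
It functions as the subject of "insisted", so the gap sits immediately after word 4 ("mentioned").
Base order: Nora has mentioned that who insisted the auditor had looked at this statue in the lobby.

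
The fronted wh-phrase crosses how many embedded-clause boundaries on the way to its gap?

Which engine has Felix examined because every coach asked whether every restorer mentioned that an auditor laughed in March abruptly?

"which engine" originates inside the matrix clause — no clause boundary is crossed.

0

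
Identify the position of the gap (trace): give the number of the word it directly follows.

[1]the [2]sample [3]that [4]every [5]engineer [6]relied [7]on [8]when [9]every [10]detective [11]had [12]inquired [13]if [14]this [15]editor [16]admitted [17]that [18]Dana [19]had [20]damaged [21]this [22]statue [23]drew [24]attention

7

The displaced element is "the sample" (word 2).
It functions as the object of the preposition "on" of "relied", so the gap sits immediately after word 7 ("on").
Base order: Every engineer relied on the sample when every detective had inquired if this editor admitted that Dana had damaged this statue.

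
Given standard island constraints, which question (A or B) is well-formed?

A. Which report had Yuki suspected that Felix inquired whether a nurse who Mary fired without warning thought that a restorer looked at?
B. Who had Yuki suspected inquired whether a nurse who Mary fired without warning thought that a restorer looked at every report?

B

In A, the wh-phrase is extracted from inside a wh-island (introduced by "whether"), which blocks movement.
In B, the extraction path crosses only that-complement boundaries, which are transparent.
So B is grammatical.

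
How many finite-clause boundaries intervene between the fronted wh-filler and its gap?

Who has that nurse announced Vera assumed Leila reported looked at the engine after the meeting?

"who" is extracted from the subject of "looked".
Boundaries crossed, outermost first: [Ø], [Ø], [Ø] — 3 in total.

3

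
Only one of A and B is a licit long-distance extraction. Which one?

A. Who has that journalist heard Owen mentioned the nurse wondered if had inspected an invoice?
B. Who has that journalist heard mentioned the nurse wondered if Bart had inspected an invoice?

In A, the wh-phrase is extracted from inside a wh-island (introduced by "if"), which blocks movement.
In B, the extraction path crosses only that-complement boundaries, which are transparent.
So B is grammatical.

B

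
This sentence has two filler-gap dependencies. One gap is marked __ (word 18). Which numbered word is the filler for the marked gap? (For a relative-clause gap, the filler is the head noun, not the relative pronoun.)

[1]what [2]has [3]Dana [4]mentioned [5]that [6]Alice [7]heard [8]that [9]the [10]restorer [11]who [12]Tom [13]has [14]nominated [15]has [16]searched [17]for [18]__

The marked gap is the object of the preposition "for" of "searched".
Its filler is the fronted wh-phrase "what", at word 1.
(The other dependency links word 10 to a gap after word 14.)

1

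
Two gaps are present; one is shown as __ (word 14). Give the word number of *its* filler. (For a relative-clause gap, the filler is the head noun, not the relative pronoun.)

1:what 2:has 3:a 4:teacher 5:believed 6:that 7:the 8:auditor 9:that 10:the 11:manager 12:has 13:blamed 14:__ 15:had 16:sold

8

The marked gap is inside the relative clause, the direct object of "blamed".
Its filler is the head noun "auditor" (via "that"), at word 8.
(The other dependency links word 1 to a gap after word 16.)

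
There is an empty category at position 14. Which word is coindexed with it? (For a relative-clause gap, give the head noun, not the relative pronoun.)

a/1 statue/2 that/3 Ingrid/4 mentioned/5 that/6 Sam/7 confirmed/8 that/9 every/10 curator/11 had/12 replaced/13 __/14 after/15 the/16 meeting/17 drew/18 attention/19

The gap at 14 is the object of "replaced", inside a relative clause.
The relative pronoun is "that" (word 3); it is bound by the head noun immediately before it.
Its filler is the head noun "statue", at word 2.

2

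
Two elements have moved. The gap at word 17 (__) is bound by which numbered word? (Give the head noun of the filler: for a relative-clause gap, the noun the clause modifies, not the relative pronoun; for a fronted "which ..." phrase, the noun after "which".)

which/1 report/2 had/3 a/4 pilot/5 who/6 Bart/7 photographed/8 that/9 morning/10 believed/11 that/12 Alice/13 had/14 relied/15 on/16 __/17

2

The marked gap is the object of the preposition "on" of "relied".
Its filler is the fronted wh-phrase "which report", at word 2.
(The other dependency links word 5 to a gap after word 8.)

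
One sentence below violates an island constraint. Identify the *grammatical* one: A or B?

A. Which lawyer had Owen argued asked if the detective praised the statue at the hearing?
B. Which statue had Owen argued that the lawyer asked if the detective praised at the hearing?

A

In B, the wh-phrase is extracted from inside a wh-island (introduced by "if"), which blocks movement.
In A, the extraction path crosses only that-complement boundaries, which are transparent.
So A is grammatical.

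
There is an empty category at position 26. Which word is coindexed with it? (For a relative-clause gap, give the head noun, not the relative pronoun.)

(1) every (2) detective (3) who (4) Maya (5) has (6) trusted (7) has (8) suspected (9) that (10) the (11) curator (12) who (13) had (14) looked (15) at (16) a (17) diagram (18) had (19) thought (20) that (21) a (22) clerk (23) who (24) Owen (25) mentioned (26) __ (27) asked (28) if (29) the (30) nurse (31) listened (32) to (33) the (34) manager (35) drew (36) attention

The gap at 26 is the subject of "asked", inside a relative clause.
The relative pronoun is "who" (word 23); it is bound by the head noun immediately before it.
Its filler is the head noun "clerk", at word 22.

22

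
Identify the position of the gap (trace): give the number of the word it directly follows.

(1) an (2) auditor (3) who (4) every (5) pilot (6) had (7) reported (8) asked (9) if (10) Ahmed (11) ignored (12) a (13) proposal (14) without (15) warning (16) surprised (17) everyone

The displaced element is "an auditor" (word 2).
It is linked across 1 clause boundary (Ø).
It functions as the subject of "asked", so the gap sits immediately after word 7 ("reported").
Base order: Every pilot had reported an auditor asked if Ahmed ignored a proposal without warning.

7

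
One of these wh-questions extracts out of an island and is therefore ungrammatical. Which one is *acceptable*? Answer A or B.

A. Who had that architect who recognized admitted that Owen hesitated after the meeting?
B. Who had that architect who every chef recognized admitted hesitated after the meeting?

In A, the wh-phrase is extracted from inside a complex-NP island (relative clause) (introduced by "who"), which blocks movement.
In B, the extraction path crosses only that-complement boundaries, which are transparent.
So B is grammatical.

B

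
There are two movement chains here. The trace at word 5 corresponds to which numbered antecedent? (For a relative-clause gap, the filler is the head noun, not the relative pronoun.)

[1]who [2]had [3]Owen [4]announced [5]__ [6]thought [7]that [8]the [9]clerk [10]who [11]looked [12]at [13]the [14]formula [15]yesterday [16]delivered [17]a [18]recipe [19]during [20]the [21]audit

The marked gap is the subject of "thought".
Its filler is the fronted wh-phrase "who", at word 1.
(The other dependency links word 9 to a gap after word 10.)

1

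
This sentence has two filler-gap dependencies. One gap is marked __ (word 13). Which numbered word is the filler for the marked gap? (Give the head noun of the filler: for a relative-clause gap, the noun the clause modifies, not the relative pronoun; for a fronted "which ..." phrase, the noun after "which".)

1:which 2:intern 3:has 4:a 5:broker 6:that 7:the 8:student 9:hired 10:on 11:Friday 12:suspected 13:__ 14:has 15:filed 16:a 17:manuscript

2

The marked gap is the subject of "filed".
Its filler is the fronted wh-phrase "which intern", at word 2.
(The other dependency links word 5 to a gap after word 9.)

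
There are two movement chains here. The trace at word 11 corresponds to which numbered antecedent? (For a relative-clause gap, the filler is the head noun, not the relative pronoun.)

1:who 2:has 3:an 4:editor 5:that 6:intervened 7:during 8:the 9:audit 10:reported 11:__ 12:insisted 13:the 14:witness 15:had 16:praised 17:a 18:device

The marked gap is the subject of "insisted".
Its filler is the fronted wh-phrase "who", at word 1.
(The other dependency links word 4 to a gap after word 5.)

1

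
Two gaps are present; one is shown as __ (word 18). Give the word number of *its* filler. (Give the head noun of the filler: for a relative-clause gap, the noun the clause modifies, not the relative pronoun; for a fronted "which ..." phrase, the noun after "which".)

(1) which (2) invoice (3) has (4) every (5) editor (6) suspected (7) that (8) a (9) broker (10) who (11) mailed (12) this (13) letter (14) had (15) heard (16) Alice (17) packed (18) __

2

The marked gap is the direct object of "packed".
Its filler is the fronted wh-phrase "which invoice", at word 2.
(The other dependency links word 9 to a gap after word 10.)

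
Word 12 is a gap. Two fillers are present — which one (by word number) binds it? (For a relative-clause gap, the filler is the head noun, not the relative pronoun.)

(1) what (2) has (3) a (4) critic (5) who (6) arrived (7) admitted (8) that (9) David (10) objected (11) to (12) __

The marked gap is the object of the preposition "to" of "objected".
Its filler is the fronted wh-phrase "what", at word 1.
(The other dependency links word 4 to a gap after word 5.)

1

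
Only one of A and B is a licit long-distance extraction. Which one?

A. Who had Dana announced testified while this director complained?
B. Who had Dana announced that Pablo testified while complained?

In B, the wh-phrase is extracted from inside an adjunct island (introduced by "while"), which blocks movement.
In A, the extraction path crosses only that-complement boundaries, which are transparent.
So A is grammatical.

A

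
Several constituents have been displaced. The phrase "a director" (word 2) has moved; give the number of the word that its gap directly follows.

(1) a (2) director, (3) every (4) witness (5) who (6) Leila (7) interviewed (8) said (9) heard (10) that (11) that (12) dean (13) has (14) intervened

8

The displaced element is "a director" (word 2).
It is linked across 1 clause boundary (Ø).
It functions as the subject of "heard", so the gap sits immediately after word 8 ("said").
Base order: Every witness who Leila interviewed said that a director heard that that dean has intervened.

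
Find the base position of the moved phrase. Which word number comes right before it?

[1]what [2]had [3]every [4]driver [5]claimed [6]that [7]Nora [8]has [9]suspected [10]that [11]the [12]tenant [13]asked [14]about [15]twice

14

The displaced element is "what" (word 1).
It is linked across 2 clause boundaries (that → that).
It functions as the object of the preposition "about" of "asked", so the gap sits immediately after word 14 ("about").
Base order: Every driver had claimed that Nora has suspected that the tenant asked about what twice.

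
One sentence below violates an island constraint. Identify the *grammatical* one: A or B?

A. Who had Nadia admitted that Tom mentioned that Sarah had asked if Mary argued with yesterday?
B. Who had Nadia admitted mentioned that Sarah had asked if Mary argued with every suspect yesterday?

In A, the wh-phrase is extracted from inside a wh-island (introduced by "if"), which blocks movement.
In B, the extraction path crosses only that-complement boundaries, which are transparent.
So B is grammatical.

B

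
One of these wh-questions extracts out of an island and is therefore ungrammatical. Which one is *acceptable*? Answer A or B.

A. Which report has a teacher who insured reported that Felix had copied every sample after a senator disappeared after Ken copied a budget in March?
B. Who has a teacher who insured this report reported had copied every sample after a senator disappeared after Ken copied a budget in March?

In A, the wh-phrase is extracted from inside a complex-NP island (relative clause) (introduced by "who"), which blocks movement.
In B, the extraction path crosses only that-complement boundaries, which are transparent.
So B is grammatical.

B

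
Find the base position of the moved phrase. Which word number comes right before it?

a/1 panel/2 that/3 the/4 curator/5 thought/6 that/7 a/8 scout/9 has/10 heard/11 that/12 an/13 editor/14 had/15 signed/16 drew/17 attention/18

The displaced element is "a panel" (word 2).
It is linked across 2 clause boundaries (that → that).
It functions as the direct object of "signed", so the gap sits immediately after word 16 ("signed").
Base order: The curator thought that a scout has heard that an editor had signed a panel.

16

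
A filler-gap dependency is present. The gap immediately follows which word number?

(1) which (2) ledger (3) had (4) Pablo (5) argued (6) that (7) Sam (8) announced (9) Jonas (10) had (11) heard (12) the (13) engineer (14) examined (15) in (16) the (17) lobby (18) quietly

The displaced element is "which ledger" (word 2).
It is linked across 3 clause boundaries (that → Ø → Ø).
It functions as the direct object of "examined", so the gap sits immediately after word 14 ("examined").
Base order: Pablo had argued that Sam announced Jonas had heard the engineer examined which ledger in the lobby quietly.

14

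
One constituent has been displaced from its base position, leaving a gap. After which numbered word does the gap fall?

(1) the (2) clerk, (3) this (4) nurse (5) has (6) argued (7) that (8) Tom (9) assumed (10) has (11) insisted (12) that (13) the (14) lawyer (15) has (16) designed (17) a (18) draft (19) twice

The displaced element is "the clerk" (word 2).
It is linked across 2 clause boundaries (that → Ø).
It functions as the subject of "insisted", so the gap sits immediately after word 9 ("assumed").
Base order: This nurse has argued that Tom assumed the clerk has insisted that the lawyer has designed a draft twice.

9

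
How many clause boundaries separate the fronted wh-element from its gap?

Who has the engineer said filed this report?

1

"who" is extracted from the subject of "filed".
Boundaries crossed, outermost first: [Ø] — 1 in total.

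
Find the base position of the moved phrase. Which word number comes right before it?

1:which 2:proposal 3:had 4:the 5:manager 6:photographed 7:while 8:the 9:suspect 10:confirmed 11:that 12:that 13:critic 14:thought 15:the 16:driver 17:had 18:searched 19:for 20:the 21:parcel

The displaced element is "which proposal" (word 2).
It functions as the direct object of "photographed", so the gap sits immediately after word 6 ("photographed").
Base order: The manager had photographed which proposal while the suspect confirmed that that critic thought the driver had searched for the parcel.

6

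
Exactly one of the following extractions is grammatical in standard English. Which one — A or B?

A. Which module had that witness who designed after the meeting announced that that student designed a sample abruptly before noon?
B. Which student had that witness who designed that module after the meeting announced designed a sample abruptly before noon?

In A, the wh-phrase is extracted from inside a complex-NP island (relative clause) (introduced by "who"), which blocks movement.
In B, the extraction path crosses only that-complement boundaries, which are transparent.
So B is grammatical.

B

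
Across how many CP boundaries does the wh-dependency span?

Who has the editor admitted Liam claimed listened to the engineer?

"who" is extracted from the subject of "listened".
Boundaries crossed, outermost first: [Ø], [Ø] — 2 in total.

2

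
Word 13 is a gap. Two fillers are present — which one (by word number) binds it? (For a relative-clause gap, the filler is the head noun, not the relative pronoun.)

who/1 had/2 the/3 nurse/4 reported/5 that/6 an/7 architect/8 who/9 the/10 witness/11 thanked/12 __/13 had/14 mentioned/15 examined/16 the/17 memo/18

The marked gap is inside the relative clause, the direct object of "thanked".
Its filler is the head noun "architect" (via "who"), at word 8.
(The other dependency links word 1 to a gap after word 15.)

8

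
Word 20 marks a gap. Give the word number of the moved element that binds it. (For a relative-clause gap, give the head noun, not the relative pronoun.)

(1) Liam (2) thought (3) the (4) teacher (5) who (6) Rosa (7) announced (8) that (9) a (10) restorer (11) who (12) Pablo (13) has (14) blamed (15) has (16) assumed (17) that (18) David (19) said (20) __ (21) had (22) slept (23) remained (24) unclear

The gap at 20 is the subject of "slept", inside a relative clause.
The relative pronoun is "who" (word 5); it is bound by the head noun immediately before it.
Its filler is the head noun "teacher", at word 4.

4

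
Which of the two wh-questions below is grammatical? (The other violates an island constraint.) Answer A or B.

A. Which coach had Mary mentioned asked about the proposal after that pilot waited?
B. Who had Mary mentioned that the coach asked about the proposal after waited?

In B, the wh-phrase is extracted from inside an adjunct island (introduced by "after"), which blocks movement.
In A, the extraction path crosses only that-complement boundaries, which are transparent.
So A is grammatical.

A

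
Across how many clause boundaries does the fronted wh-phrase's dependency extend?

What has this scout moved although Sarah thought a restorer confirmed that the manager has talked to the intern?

"what" originates inside the matrix clause — no clause boundary is crossed.

0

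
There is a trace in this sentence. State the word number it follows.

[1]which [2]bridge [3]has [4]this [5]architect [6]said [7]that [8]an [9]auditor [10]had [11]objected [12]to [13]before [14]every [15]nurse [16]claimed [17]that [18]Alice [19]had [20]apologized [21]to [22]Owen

The displaced element is "which bridge" (word 2).
It is linked across 1 clause boundary (that).
It functions as the object of the preposition "to" of "objected", so the gap sits immediately after word 12 ("to").
Base order: This architect has said that an auditor had objected to which bridge before every nurse claimed that Alice had apologized to Owen.

12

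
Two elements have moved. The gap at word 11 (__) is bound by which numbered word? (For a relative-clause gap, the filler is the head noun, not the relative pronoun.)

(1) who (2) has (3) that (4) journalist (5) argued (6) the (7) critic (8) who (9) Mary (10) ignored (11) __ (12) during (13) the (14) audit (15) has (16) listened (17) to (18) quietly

The marked gap is inside the relative clause, the direct object of "ignored".
Its filler is the head noun "critic" (via "who"), at word 7.
(The other dependency links word 1 to a gap after word 17.)

7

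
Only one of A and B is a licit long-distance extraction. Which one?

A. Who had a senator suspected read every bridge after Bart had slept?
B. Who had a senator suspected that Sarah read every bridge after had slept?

In B, the wh-phrase is extracted from inside an adjunct island (introduced by "after"), which blocks movement.
In A, the extraction path crosses only that-complement boundaries, which are transparent.
So A is grammatical.

A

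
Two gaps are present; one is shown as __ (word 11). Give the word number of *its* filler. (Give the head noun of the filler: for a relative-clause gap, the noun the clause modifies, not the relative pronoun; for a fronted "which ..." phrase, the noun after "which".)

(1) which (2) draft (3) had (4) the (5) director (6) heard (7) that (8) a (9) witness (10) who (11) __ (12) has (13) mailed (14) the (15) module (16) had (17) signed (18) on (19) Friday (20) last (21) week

The marked gap is inside the relative clause, the subject of "mailed".
Its filler is the head noun "witness" (via "who"), at word 9.
(The other dependency links word 2 to a gap after word 17.)

9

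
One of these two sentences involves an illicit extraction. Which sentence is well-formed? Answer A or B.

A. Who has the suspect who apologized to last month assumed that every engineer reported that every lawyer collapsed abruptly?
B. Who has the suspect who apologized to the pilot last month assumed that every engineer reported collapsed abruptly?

In A, the wh-phrase is extracted from inside a complex-NP island (relative clause) (introduced by "who"), which blocks movement.
In B, the extraction path crosses only that-complement boundaries, which are transparent.
So B is grammatical.

B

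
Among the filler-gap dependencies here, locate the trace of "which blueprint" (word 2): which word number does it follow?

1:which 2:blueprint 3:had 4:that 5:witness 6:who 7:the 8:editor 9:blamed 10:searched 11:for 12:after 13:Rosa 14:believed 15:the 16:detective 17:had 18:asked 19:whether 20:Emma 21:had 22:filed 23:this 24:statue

11

The displaced element is "which blueprint" (word 2).
It functions as the object of the preposition "for" of "searched", so the gap sits immediately after word 11 ("for").
Base order: That witness who the editor blamed had searched for which blueprint after Rosa believed the detective had asked whether Emma had filed this statue.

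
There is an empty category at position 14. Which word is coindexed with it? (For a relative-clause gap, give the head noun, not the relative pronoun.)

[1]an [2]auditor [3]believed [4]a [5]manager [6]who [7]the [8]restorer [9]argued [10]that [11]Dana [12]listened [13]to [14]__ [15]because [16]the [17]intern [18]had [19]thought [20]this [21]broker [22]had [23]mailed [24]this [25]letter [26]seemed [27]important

5

The gap at 14 is the prepositional object of "listened", inside a relative clause.
The relative pronoun is "who" (word 6); it is bound by the head noun immediately before it.
Its filler is the head noun "manager", at word 5.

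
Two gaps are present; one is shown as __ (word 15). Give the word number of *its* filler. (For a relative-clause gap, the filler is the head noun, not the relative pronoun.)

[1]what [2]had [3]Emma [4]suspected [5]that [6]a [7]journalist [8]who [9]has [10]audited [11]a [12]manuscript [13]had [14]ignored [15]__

The marked gap is the direct object of "ignored".
Its filler is the fronted wh-phrase "what", at word 1.
(The other dependency links word 7 to a gap after word 8.)

1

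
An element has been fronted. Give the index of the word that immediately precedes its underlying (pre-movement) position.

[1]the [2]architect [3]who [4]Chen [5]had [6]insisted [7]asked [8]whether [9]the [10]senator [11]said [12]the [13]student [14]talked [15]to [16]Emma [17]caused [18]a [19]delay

The displaced element is "the architect" (word 2).
It is linked across 1 clause boundary (Ø).
It functions as the subject of "asked", so the gap sits immediately after word 6 ("insisted").
Base order: Chen had insisted that the architect asked whether the senator said the student talked to Emma.

6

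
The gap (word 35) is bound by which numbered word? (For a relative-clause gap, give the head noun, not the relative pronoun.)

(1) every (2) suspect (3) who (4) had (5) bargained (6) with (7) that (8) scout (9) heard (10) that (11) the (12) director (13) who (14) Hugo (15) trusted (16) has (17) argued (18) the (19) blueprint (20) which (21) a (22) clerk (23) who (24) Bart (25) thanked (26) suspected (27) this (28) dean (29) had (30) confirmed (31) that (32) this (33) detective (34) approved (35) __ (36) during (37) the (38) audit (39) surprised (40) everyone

The gap at 35 is the object of "approved", inside a relative clause.
The relative pronoun is "which" (word 20); it is bound by the head noun immediately before it.
Its filler is the head noun "blueprint", at word 19.

19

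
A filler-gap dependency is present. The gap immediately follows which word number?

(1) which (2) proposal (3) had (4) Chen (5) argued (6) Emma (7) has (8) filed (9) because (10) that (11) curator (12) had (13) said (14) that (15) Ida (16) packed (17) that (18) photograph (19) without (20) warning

The displaced element is "which proposal" (word 2).
It is linked across 1 clause boundary (Ø).
It functions as the direct object of "filed", so the gap sits immediately after word 8 ("filed").
Base order: Chen had argued Emma has filed which proposal because that curator had said that Ida packed that photograph without warning.

8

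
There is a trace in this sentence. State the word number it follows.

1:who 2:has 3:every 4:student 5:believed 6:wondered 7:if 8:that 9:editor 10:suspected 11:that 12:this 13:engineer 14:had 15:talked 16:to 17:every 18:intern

The displaced element is "who" (word 1).
It is linked across 1 clause boundary (Ø).
It functions as the subject of "wondered", so the gap sits immediately after word 5 ("believed").
Base order: Every student has believed who wondered if that editor suspected that this engineer had talked to every intern.

5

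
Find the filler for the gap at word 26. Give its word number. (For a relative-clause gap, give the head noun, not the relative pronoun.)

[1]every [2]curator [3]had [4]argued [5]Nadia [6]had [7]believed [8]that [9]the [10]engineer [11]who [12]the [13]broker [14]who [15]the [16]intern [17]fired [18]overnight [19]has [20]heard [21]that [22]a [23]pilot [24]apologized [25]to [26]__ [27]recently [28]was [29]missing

10

The gap at 26 is the prepositional object of "apologized", inside a relative clause.
The relative pronoun is "who" (word 11); it is bound by the head noun immediately before it.
Its filler is the head noun "engineer", at word 10.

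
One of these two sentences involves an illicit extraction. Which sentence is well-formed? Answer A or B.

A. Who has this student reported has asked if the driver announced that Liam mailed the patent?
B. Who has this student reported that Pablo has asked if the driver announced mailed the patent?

A

In B, the wh-phrase is extracted from inside a wh-island (introduced by "if"), which blocks movement.
In A, the extraction path crosses only that-complement boundaries, which are transparent.
So A is grammatical.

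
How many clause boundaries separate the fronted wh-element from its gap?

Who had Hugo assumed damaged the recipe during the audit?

"who" is extracted from the subject of "damaged".
Boundaries crossed, outermost first: [Ø] — 1 in total.

1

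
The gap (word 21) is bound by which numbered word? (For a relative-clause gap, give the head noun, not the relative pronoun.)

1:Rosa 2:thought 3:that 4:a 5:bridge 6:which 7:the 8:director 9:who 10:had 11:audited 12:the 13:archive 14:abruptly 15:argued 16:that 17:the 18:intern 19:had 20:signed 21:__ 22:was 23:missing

The gap at 21 is the object of "signed", inside a relative clause.
The relative pronoun is "which" (word 6); it is bound by the head noun immediately before it.
Its filler is the head noun "bridge", at word 5.

5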